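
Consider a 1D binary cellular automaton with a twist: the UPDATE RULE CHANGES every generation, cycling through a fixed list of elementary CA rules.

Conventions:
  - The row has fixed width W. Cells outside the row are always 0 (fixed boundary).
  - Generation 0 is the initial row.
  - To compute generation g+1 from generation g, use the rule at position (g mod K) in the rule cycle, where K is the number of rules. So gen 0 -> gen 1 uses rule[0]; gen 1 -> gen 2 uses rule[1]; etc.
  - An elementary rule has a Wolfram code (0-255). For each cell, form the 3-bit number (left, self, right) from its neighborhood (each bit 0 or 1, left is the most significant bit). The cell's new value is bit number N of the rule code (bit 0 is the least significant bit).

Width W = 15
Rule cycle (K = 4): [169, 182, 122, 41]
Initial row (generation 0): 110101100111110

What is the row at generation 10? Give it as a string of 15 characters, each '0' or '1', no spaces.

Gen 0: 110101100111110
Gen 1 (rule 169): 101011000111100
Gen 2 (rule 182): 111100101011010
Gen 3 (rule 122): 100111010111101
Gen 4 (rule 41): 000100101100010
Gen 5 (rule 169): 110000011001000
Gen 6 (rule 182): 001000100111100
Gen 7 (rule 122): 010101011100110
Gen 8 (rule 41): 001010110000100
Gen 9 (rule 169): 100101100110001
Gen 10 (rule 182): 111110011001011

Answer: 111110011001011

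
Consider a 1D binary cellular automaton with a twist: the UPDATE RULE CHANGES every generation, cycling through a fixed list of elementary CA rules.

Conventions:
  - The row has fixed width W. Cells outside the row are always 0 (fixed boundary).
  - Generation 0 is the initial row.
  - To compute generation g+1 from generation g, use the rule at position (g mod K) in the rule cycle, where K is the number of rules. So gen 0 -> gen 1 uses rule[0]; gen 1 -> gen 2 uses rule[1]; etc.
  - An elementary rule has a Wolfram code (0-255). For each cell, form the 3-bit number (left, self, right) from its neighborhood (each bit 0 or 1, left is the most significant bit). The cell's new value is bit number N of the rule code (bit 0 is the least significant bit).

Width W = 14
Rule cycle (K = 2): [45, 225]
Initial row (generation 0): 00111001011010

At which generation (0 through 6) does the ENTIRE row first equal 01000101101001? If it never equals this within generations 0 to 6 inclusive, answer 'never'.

Gen 0: 00111001011010
Gen 1 (rule 45): 10100001110110
Gen 2 (rule 225): 01001100111010
Gen 3 (rule 45): 01001000100110
Gen 4 (rule 225): 00000010000010
Gen 5 (rule 45): 11111010111010
Gen 6 (rule 225): 01111101011100

Answer: never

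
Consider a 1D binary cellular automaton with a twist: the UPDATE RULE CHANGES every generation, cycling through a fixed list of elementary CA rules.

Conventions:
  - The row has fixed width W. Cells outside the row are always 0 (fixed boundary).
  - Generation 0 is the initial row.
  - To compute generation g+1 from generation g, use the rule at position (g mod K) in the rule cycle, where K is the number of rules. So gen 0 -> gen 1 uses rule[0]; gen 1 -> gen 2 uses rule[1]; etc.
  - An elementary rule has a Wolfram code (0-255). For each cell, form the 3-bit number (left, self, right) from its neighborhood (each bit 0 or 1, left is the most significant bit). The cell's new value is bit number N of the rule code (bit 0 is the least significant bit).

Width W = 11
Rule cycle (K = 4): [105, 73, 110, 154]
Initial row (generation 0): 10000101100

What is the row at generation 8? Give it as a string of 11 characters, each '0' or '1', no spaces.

Answer: 00000111110

Derivation:
Gen 0: 10000101100
Gen 1 (rule 105): 00110011101
Gen 2 (rule 73): 10110010100
Gen 3 (rule 110): 11110111100
Gen 4 (rule 154): 11100111010
Gen 5 (rule 105): 10100101100
Gen 6 (rule 73): 00000001101
Gen 7 (rule 110): 00000011111
Gen 8 (rule 154): 00000111110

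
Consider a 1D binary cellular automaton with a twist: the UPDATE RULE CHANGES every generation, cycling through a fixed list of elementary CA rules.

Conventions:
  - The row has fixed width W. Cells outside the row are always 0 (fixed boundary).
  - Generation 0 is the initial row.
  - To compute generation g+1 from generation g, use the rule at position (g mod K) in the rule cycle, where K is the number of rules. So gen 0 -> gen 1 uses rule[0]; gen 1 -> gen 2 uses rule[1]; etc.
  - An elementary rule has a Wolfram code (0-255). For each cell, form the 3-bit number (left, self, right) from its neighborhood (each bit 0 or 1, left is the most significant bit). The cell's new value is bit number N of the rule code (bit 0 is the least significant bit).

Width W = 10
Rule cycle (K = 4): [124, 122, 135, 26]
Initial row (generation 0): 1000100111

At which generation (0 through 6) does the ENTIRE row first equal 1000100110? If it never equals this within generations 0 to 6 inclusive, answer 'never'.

Gen 0: 1000100111
Gen 1 (rule 124): 1100110101
Gen 2 (rule 122): 1111111010
Gen 3 (rule 135): 0111110010
Gen 4 (rule 26): 1100001101
Gen 5 (rule 124): 1110001111
Gen 6 (rule 122): 1011011001

Answer: never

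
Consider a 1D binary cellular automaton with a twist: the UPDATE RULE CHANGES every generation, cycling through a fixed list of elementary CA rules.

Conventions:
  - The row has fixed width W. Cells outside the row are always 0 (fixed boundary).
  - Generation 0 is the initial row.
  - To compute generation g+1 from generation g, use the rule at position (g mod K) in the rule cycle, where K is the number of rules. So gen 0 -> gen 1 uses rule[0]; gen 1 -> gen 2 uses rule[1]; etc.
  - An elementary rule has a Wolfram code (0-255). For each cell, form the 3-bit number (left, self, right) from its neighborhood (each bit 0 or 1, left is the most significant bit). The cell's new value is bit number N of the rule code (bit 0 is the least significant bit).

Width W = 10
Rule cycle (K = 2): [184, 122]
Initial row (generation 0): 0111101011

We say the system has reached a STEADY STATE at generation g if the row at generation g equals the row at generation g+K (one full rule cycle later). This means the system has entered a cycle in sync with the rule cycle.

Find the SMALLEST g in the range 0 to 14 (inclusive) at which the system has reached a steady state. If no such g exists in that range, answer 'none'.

Gen 0: 0111101011
Gen 1 (rule 184): 0111010110
Gen 2 (rule 122): 1101101111
Gen 3 (rule 184): 1011011110
Gen 4 (rule 122): 0111110011
Gen 5 (rule 184): 0111101010
Gen 6 (rule 122): 1100110101
Gen 7 (rule 184): 1010101010
Gen 8 (rule 122): 0101010101
Gen 9 (rule 184): 0010101010
Gen 10 (rule 122): 0101010101
Gen 11 (rule 184): 0010101010
Gen 12 (rule 122): 0101010101
Gen 13 (rule 184): 0010101010
Gen 14 (rule 122): 0101010101
Gen 15 (rule 184): 0010101010
Gen 16 (rule 122): 0101010101

Answer: 8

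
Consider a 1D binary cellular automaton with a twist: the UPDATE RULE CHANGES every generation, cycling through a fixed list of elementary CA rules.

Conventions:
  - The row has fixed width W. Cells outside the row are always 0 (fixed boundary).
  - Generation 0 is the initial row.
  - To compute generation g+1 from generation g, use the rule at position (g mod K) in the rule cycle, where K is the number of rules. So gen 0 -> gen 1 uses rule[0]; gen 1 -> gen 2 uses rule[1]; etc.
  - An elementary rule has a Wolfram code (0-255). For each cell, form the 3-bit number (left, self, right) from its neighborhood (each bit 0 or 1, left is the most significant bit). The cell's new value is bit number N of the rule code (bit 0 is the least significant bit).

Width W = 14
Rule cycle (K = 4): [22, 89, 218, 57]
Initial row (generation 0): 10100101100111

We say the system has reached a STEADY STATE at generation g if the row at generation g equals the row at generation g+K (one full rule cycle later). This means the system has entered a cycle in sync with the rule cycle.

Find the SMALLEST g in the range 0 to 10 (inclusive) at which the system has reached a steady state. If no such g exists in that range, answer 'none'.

Gen 0: 10100101100111
Gen 1 (rule 22): 10111100011000
Gen 2 (rule 89): 00100111011111
Gen 3 (rule 218): 01011111011111
Gen 4 (rule 57): 00110000110000
Gen 5 (rule 22): 01001001001000
Gen 6 (rule 89): 00100100100111
Gen 7 (rule 218): 01011011011111
Gen 8 (rule 57): 00110110110000
Gen 9 (rule 22): 01000000001000
Gen 10 (rule 89): 00111111100111
Gen 11 (rule 218): 01111111111111
Gen 12 (rule 57): 01000000000000
Gen 13 (rule 22): 11100000000000
Gen 14 (rule 89): 10111111111111

Answer: none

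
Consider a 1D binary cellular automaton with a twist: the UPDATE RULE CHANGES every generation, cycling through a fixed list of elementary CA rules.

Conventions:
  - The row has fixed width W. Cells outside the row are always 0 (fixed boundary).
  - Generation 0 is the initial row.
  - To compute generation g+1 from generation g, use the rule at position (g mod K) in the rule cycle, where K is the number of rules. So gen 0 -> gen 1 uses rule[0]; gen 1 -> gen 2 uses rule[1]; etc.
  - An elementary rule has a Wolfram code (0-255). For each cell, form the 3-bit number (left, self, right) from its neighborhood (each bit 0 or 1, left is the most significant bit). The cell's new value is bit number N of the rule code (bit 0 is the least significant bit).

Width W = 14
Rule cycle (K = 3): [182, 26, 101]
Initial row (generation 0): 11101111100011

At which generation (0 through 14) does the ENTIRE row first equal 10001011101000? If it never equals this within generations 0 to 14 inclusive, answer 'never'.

Answer: never

Derivation:
Gen 0: 11101111100011
Gen 1 (rule 182): 01010111010100
Gen 2 (rule 26): 10000100000010
Gen 3 (rule 101): 10110101111010
Gen 4 (rule 182): 11001110110111
Gen 5 (rule 26): 10111000100100
Gen 6 (rule 101): 11001010100101
Gen 7 (rule 182): 00111111111111
Gen 8 (rule 26): 01100000000000
Gen 9 (rule 101): 00101111111111
Gen 10 (rule 182): 01110111111110
Gen 11 (rule 26): 11000100000001
Gen 12 (rule 101): 01010101111101
Gen 13 (rule 182): 11111110111011
Gen 14 (rule 26): 10000000100010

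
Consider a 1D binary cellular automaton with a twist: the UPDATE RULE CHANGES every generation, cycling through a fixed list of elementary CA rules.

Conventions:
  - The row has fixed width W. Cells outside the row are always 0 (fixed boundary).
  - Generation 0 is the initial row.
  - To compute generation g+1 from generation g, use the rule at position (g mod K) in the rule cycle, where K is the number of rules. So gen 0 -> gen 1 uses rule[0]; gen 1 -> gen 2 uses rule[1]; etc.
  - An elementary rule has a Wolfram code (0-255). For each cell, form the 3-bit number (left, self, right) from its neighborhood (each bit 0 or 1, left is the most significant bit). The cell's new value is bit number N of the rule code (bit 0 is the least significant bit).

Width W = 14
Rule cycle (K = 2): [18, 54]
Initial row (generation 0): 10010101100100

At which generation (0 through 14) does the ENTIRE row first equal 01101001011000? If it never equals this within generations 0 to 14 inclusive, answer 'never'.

Gen 0: 10010101100100
Gen 1 (rule 18): 01100000011010
Gen 2 (rule 54): 10010000100111
Gen 3 (rule 18): 01101001011000
Gen 4 (rule 54): 10011111100100
Gen 5 (rule 18): 01100000011010
Gen 6 (rule 54): 10010000100111
Gen 7 (rule 18): 01101001011000
Gen 8 (rule 54): 10011111100100
Gen 9 (rule 18): 01100000011010
Gen 10 (rule 54): 10010000100111
Gen 11 (rule 18): 01101001011000
Gen 12 (rule 54): 10011111100100
Gen 13 (rule 18): 01100000011010
Gen 14 (rule 54): 10010000100111

Answer: 3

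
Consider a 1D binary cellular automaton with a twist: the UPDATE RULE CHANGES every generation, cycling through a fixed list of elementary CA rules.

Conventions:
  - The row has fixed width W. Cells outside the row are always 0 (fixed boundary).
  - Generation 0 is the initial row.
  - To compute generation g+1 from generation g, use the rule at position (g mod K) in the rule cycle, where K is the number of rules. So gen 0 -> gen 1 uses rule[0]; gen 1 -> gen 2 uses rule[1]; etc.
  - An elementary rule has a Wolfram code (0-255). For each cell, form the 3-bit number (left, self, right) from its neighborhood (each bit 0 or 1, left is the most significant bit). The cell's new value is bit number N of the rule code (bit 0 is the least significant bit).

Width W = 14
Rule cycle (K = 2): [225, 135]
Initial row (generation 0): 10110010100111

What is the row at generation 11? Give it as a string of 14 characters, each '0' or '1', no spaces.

Gen 0: 10110010100111
Gen 1 (rule 225): 01010001000011
Gen 2 (rule 135): 11010111011100
Gen 3 (rule 225): 01101011101101
Gen 4 (rule 135): 10001001000001
Gen 5 (rule 225): 00100000011100
Gen 6 (rule 135): 11101111101001
Gen 7 (rule 225): 01110111110000
Gen 8 (rule 135): 10100011100111
Gen 9 (rule 225): 01001001100011
Gen 10 (rule 135): 11011010001100
Gen 11 (rule 225): 01101100100101

Answer: 01101100100101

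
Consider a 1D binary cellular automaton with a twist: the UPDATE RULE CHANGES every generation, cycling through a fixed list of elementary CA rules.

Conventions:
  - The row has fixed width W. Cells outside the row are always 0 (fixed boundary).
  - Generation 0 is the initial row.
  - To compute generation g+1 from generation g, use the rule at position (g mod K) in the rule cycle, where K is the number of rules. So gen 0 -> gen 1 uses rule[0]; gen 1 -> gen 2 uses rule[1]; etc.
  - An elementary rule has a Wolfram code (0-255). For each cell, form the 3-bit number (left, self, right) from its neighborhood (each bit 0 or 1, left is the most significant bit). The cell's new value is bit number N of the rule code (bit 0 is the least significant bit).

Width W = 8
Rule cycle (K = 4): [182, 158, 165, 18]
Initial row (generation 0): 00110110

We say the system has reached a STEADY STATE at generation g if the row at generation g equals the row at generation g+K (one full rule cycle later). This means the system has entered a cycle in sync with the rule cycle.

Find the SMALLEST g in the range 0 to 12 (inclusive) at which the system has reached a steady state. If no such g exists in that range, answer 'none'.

Answer: 12

Derivation:
Gen 0: 00110110
Gen 1 (rule 182): 01001001
Gen 2 (rule 158): 11111111
Gen 3 (rule 165): 01111110
Gen 4 (rule 18): 10000001
Gen 5 (rule 182): 11000011
Gen 6 (rule 158): 10100110
Gen 7 (rule 165): 11100000
Gen 8 (rule 18): 00010000
Gen 9 (rule 182): 00111000
Gen 10 (rule 158): 01110100
Gen 11 (rule 165): 00101101
Gen 12 (rule 18): 01000000
Gen 13 (rule 182): 11100000
Gen 14 (rule 158): 11010000
Gen 15 (rule 165): 00110111
Gen 16 (rule 18): 01000000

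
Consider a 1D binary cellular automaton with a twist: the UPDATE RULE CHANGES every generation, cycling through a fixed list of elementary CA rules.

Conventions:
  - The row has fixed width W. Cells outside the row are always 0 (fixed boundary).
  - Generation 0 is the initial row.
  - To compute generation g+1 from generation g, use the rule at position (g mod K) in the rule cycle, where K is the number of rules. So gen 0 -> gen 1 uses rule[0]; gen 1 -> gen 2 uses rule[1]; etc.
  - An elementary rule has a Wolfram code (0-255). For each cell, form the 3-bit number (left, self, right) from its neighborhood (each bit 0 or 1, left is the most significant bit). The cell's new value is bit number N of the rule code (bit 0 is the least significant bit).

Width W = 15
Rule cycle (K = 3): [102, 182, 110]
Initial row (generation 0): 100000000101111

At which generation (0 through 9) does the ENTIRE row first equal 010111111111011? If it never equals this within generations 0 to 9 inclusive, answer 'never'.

Answer: never

Derivation:
Gen 0: 100000000101111
Gen 1 (rule 102): 100000001110001
Gen 2 (rule 182): 110000010101011
Gen 3 (rule 110): 110000111111111
Gen 4 (rule 102): 010001000000001
Gen 5 (rule 182): 111011100000011
Gen 6 (rule 110): 101110100000111
Gen 7 (rule 102): 110011100001001
Gen 8 (rule 182): 001101010011111
Gen 9 (rule 110): 011111110110001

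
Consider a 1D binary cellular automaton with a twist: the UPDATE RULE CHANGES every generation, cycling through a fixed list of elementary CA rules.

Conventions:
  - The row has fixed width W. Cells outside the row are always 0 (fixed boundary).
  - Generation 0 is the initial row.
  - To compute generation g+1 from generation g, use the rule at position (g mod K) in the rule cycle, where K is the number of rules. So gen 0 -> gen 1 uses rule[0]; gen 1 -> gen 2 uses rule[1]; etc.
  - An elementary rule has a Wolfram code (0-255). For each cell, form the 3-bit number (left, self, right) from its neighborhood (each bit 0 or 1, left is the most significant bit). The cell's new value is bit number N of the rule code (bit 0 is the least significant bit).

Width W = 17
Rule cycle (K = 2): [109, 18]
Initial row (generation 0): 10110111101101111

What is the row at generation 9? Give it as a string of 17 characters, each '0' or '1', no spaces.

Answer: 11111111111111111

Derivation:
Gen 0: 10110111101101111
Gen 1 (rule 109): 11111100111111001
Gen 2 (rule 18): 00000011000000110
Gen 3 (rule 109): 11111011011110110
Gen 4 (rule 18): 00000000000000001
Gen 5 (rule 109): 11111111111111101
Gen 6 (rule 18): 00000000000000000
Gen 7 (rule 109): 11111111111111111
Gen 8 (rule 18): 00000000000000000
Gen 9 (rule 109): 11111111111111111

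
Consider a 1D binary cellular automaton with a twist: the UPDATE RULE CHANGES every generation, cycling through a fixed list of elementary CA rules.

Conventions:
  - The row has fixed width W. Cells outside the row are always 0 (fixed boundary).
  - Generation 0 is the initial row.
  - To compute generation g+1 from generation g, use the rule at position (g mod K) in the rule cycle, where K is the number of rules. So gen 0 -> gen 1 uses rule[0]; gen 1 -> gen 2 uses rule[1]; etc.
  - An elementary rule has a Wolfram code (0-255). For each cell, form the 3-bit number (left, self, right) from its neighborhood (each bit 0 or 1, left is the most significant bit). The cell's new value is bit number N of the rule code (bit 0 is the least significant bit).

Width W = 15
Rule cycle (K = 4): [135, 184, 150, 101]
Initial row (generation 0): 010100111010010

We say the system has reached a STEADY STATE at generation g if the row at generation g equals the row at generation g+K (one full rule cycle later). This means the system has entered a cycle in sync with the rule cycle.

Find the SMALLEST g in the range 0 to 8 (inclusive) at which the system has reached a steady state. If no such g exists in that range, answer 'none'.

Gen 0: 010100111010010
Gen 1 (rule 135): 110101010010110
Gen 2 (rule 184): 101010101001101
Gen 3 (rule 150): 101010101110001
Gen 4 (rule 101): 111111110010101
Gen 5 (rule 135): 011111100110101
Gen 6 (rule 184): 011111010101010
Gen 7 (rule 150): 101110010101011
Gen 8 (rule 101): 110010011111101
Gen 9 (rule 135): 000110101111001
Gen 10 (rule 184): 000101011110100
Gen 11 (rule 150): 001101001100110
Gen 12 (rule 101): 100111000100010

Answer: none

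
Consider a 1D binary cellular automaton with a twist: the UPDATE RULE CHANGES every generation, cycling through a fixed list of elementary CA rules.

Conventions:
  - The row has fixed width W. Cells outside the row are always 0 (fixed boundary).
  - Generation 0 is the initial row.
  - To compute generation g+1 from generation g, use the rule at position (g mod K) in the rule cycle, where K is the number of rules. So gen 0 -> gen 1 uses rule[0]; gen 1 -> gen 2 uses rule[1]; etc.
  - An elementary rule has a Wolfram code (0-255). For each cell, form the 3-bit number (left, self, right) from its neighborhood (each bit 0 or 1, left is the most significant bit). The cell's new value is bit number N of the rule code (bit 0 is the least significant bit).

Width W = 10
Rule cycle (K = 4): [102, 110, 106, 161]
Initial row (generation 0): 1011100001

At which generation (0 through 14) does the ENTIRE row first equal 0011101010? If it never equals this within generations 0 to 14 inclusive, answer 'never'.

Gen 0: 1011100001
Gen 1 (rule 102): 1100100011
Gen 2 (rule 110): 1101100111
Gen 3 (rule 106): 1111101101
Gen 4 (rule 161): 0111010010
Gen 5 (rule 102): 1001110110
Gen 6 (rule 110): 1011011110
Gen 7 (rule 106): 0111110010
Gen 8 (rule 161): 0011100000
Gen 9 (rule 102): 0100100000
Gen 10 (rule 110): 1101100000
Gen 11 (rule 106): 1111100000
Gen 12 (rule 161): 0111001111
Gen 13 (rule 102): 1001010001
Gen 14 (rule 110): 1011110011

Answer: never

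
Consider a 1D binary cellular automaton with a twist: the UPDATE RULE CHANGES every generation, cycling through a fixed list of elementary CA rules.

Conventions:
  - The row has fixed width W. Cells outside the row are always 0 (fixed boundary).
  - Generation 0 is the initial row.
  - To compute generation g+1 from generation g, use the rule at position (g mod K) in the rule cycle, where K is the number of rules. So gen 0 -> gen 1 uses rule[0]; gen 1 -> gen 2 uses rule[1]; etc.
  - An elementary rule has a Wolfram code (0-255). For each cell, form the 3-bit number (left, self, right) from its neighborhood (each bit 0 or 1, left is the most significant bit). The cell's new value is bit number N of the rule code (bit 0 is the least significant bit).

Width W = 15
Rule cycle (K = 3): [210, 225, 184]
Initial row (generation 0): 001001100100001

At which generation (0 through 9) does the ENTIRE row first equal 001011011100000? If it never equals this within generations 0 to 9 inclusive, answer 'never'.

Answer: 2

Derivation:
Gen 0: 001001100100001
Gen 1 (rule 210): 010110111010010
Gen 2 (rule 225): 001011011100000
Gen 3 (rule 184): 000110111010000
Gen 4 (rule 210): 001010011001000
Gen 5 (rule 225): 100100001000011
Gen 6 (rule 184): 010010000100010
Gen 7 (rule 210): 101101001010101
Gen 8 (rule 225): 010110000101010
Gen 9 (rule 184): 001101000010101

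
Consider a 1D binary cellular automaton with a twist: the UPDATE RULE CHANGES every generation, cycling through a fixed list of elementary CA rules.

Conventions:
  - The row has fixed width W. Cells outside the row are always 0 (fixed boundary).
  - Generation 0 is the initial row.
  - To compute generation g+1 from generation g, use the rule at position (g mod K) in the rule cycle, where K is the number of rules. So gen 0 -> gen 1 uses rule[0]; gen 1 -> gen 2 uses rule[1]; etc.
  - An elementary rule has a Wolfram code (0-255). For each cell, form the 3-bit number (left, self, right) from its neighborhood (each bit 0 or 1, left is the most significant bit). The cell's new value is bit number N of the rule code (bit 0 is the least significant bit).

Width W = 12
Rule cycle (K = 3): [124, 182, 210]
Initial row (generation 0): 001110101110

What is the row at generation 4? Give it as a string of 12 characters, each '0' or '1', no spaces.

Gen 0: 001110101110
Gen 1 (rule 124): 001011111011
Gen 2 (rule 182): 011101110100
Gen 3 (rule 210): 101100110010
Gen 4 (rule 124): 111110111011

Answer: 111110111011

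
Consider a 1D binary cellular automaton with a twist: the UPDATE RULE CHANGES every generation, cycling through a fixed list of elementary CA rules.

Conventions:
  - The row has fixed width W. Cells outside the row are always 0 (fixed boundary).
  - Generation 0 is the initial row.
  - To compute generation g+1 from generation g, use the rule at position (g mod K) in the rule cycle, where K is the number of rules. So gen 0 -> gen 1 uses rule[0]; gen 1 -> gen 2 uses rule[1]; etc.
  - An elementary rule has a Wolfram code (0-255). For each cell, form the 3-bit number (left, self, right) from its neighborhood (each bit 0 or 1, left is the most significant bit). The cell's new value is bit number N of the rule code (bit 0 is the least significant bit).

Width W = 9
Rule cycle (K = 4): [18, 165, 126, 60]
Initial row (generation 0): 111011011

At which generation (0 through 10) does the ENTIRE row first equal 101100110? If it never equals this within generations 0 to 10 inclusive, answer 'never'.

Gen 0: 111011011
Gen 1 (rule 18): 000000000
Gen 2 (rule 165): 111111111
Gen 3 (rule 126): 100000001
Gen 4 (rule 60): 110000001
Gen 5 (rule 18): 001000010
Gen 6 (rule 165): 101011010
Gen 7 (rule 126): 111111111
Gen 8 (rule 60): 100000000
Gen 9 (rule 18): 010000000
Gen 10 (rule 165): 010111111

Answer: never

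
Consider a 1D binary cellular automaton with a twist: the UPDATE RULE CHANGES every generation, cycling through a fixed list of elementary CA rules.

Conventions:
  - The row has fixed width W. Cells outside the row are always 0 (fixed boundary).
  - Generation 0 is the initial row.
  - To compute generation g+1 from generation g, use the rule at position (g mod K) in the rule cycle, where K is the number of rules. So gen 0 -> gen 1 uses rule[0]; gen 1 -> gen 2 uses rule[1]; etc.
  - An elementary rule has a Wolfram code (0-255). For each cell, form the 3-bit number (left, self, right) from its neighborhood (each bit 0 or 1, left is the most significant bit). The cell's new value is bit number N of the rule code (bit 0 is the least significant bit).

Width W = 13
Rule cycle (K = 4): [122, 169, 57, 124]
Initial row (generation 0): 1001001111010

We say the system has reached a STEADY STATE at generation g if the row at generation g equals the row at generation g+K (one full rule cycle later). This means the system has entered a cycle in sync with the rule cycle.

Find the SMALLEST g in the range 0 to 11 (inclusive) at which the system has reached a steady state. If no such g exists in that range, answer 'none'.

Answer: 3

Derivation:
Gen 0: 1001001111010
Gen 1 (rule 122): 0110111001101
Gen 2 (rule 169): 0101110001010
Gen 3 (rule 57): 0011001100101
Gen 4 (rule 124): 0011101110111
Gen 5 (rule 122): 0110111011101
Gen 6 (rule 169): 0101110111010
Gen 7 (rule 57): 0011001100101
Gen 8 (rule 124): 0011101110111
Gen 9 (rule 122): 0110111011101
Gen 10 (rule 169): 0101110111010
Gen 11 (rule 57): 0011001100101
Gen 12 (rule 124): 0011101110111
Gen 13 (rule 122): 0110111011101
Gen 14 (rule 169): 0101110111010
Gen 15 (rule 57): 0011001100101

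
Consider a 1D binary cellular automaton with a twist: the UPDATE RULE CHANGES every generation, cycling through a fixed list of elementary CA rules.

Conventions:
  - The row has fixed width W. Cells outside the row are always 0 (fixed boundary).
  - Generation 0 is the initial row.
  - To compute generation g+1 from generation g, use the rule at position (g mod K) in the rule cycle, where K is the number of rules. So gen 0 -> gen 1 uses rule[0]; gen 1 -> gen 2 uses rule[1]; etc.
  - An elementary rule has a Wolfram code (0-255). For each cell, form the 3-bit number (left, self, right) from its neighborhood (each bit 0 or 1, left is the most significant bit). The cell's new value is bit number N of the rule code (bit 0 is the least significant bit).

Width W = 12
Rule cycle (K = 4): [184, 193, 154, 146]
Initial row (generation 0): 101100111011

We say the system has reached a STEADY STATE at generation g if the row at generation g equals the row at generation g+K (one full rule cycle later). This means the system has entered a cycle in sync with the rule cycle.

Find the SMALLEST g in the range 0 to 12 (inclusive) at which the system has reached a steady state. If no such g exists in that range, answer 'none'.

Gen 0: 101100111011
Gen 1 (rule 184): 011010110110
Gen 2 (rule 193): 001000010010
Gen 3 (rule 154): 010100101101
Gen 4 (rule 146): 100011000000
Gen 5 (rule 184): 010010100000
Gen 6 (rule 193): 000000001111
Gen 7 (rule 154): 000000011110
Gen 8 (rule 146): 000000101101
Gen 9 (rule 184): 000000011010
Gen 10 (rule 193): 111111001000
Gen 11 (rule 154): 111110110100
Gen 12 (rule 146): 011100000010
Gen 13 (rule 184): 011010000001
Gen 14 (rule 193): 001000111100
Gen 15 (rule 154): 010101111010
Gen 16 (rule 146): 100000110001

Answer: none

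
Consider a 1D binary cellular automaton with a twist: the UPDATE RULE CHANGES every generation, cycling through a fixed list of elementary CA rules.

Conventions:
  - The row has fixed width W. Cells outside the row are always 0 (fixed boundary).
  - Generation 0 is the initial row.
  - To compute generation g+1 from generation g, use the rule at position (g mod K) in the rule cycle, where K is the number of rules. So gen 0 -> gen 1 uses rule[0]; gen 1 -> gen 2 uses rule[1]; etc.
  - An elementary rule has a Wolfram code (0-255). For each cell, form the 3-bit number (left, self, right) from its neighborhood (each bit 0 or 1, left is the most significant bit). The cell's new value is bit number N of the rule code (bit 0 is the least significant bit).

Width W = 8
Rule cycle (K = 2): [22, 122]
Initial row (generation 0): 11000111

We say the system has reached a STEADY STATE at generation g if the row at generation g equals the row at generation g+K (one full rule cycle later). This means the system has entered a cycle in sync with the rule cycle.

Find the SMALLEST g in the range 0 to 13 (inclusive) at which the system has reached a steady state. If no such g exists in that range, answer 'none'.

Gen 0: 11000111
Gen 1 (rule 22): 00101000
Gen 2 (rule 122): 01010100
Gen 3 (rule 22): 11010110
Gen 4 (rule 122): 11101111
Gen 5 (rule 22): 00000000
Gen 6 (rule 122): 00000000
Gen 7 (rule 22): 00000000
Gen 8 (rule 122): 00000000
Gen 9 (rule 22): 00000000
Gen 10 (rule 122): 00000000
Gen 11 (rule 22): 00000000
Gen 12 (rule 122): 00000000
Gen 13 (rule 22): 00000000
Gen 14 (rule 122): 00000000
Gen 15 (rule 22): 00000000

Answer: 5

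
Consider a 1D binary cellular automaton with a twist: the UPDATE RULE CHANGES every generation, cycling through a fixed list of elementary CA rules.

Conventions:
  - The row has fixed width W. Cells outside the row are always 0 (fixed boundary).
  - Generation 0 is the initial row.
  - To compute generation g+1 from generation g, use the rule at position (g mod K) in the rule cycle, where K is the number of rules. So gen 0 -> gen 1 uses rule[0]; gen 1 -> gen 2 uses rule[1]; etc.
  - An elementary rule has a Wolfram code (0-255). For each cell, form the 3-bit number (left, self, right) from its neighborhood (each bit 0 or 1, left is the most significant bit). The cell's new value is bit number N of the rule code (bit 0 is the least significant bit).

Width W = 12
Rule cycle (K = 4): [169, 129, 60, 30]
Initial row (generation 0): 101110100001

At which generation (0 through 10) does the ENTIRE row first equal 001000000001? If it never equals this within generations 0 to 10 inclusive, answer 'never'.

Answer: 2

Derivation:
Gen 0: 101110100001
Gen 1 (rule 169): 011101001100
Gen 2 (rule 129): 001000000001
Gen 3 (rule 60): 001100000001
Gen 4 (rule 30): 011010000011
Gen 5 (rule 169): 010100111010
Gen 6 (rule 129): 000000010000
Gen 7 (rule 60): 000000011000
Gen 8 (rule 30): 000000110100
Gen 9 (rule 169): 111110101001
Gen 10 (rule 129): 011100000000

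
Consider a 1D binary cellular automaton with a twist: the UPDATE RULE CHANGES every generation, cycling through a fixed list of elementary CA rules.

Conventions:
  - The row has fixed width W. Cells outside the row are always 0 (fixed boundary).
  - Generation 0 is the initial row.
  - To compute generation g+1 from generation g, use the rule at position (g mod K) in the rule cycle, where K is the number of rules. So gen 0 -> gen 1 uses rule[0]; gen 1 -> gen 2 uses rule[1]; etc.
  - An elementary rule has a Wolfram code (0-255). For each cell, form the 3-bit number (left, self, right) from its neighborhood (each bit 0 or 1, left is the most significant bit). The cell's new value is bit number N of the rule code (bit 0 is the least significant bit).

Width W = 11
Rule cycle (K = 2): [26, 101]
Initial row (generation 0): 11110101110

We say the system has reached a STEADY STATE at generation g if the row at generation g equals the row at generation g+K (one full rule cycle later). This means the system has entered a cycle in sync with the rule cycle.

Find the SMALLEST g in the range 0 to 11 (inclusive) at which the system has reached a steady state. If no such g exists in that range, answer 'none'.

Gen 0: 11110101110
Gen 1 (rule 26): 10000001001
Gen 2 (rule 101): 10111101001
Gen 3 (rule 26): 00100000110
Gen 4 (rule 101): 10101110010
Gen 5 (rule 26): 00001001101
Gen 6 (rule 101): 11101000111
Gen 7 (rule 26): 10000101100
Gen 8 (rule 101): 10110110101
Gen 9 (rule 26): 00100100000
Gen 10 (rule 101): 10100101111
Gen 11 (rule 26): 00011001000
Gen 12 (rule 101): 11001001011
Gen 13 (rule 26): 10110110010

Answer: none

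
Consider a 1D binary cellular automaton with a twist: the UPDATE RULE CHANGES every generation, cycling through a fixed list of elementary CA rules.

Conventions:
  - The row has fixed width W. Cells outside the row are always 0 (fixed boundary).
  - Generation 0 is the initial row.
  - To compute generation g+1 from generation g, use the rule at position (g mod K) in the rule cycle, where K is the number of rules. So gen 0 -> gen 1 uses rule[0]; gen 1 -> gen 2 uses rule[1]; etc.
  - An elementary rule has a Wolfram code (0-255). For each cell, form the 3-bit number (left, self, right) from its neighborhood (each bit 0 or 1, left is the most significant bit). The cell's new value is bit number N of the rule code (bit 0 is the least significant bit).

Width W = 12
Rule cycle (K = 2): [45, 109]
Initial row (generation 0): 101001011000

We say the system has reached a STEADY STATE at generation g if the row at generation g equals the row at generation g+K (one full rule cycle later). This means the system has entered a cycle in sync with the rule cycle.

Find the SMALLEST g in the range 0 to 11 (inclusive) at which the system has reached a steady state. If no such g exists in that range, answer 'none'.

Gen 0: 101001011000
Gen 1 (rule 45): 111001110011
Gen 2 (rule 109): 101001010011
Gen 3 (rule 45): 111001110010
Gen 4 (rule 109): 101001010010
Gen 5 (rule 45): 111001110010
Gen 6 (rule 109): 101001010010
Gen 7 (rule 45): 111001110010
Gen 8 (rule 109): 101001010010
Gen 9 (rule 45): 111001110010
Gen 10 (rule 109): 101001010010
Gen 11 (rule 45): 111001110010
Gen 12 (rule 109): 101001010010
Gen 13 (rule 45): 111001110010

Answer: 3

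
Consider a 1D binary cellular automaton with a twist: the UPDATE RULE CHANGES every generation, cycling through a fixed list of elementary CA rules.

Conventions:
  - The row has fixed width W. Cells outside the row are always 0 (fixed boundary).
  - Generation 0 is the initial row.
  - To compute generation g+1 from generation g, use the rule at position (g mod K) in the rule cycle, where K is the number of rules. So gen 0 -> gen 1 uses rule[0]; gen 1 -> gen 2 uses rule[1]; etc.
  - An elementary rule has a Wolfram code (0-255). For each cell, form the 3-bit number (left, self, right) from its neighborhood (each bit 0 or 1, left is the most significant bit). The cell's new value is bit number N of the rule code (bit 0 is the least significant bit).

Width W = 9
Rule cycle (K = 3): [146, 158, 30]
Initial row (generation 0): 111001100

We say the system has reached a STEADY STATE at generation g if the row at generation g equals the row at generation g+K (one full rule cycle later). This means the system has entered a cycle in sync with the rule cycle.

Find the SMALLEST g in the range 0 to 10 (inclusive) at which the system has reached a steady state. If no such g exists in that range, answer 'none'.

Gen 0: 111001100
Gen 1 (rule 146): 010110010
Gen 2 (rule 158): 110101111
Gen 3 (rule 30): 100101000
Gen 4 (rule 146): 011000100
Gen 5 (rule 158): 110101110
Gen 6 (rule 30): 100101001
Gen 7 (rule 146): 011000110
Gen 8 (rule 158): 110101101
Gen 9 (rule 30): 100101001
Gen 10 (rule 146): 011000110
Gen 11 (rule 158): 110101101
Gen 12 (rule 30): 100101001
Gen 13 (rule 146): 011000110

Answer: 6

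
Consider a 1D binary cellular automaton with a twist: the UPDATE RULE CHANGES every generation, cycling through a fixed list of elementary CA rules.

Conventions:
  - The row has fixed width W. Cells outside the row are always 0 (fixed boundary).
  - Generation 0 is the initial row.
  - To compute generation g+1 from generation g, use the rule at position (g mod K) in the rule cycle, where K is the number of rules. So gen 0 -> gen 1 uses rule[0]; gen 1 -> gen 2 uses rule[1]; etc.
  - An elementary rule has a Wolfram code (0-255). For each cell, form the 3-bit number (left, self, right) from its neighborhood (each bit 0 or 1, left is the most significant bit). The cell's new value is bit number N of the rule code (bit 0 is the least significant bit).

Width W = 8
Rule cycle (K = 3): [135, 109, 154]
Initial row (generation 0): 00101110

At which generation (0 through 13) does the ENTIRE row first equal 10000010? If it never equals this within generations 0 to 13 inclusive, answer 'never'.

Gen 0: 00101110
Gen 1 (rule 135): 11100100
Gen 2 (rule 109): 10100101
Gen 3 (rule 154): 00011000
Gen 4 (rule 135): 11100011
Gen 5 (rule 109): 10101011
Gen 6 (rule 154): 00000010
Gen 7 (rule 135): 11111110
Gen 8 (rule 109): 10000010
Gen 9 (rule 154): 01000101
Gen 10 (rule 135): 11011101
Gen 11 (rule 109): 11110111
Gen 12 (rule 154): 11100110
Gen 13 (rule 135): 01001000

Answer: 8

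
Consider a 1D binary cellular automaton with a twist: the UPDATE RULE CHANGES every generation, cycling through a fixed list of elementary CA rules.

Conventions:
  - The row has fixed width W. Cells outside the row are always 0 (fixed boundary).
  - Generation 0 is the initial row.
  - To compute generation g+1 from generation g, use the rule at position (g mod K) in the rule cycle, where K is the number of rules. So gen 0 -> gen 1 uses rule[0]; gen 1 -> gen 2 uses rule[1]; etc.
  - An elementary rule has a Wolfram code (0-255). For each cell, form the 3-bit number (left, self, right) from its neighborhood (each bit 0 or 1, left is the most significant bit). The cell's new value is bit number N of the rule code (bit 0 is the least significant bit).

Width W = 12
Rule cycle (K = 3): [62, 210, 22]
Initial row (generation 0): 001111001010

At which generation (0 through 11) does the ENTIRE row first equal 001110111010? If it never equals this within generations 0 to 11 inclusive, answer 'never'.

Gen 0: 001111001010
Gen 1 (rule 62): 011000111111
Gen 2 (rule 210): 101101011111
Gen 3 (rule 22): 100001000000
Gen 4 (rule 62): 110011100000
Gen 5 (rule 210): 011101110000
Gen 6 (rule 22): 100000001000
Gen 7 (rule 62): 110000011100
Gen 8 (rule 210): 011000101110
Gen 9 (rule 22): 100101100001
Gen 10 (rule 62): 111111010011
Gen 11 (rule 210): 011111001101

Answer: never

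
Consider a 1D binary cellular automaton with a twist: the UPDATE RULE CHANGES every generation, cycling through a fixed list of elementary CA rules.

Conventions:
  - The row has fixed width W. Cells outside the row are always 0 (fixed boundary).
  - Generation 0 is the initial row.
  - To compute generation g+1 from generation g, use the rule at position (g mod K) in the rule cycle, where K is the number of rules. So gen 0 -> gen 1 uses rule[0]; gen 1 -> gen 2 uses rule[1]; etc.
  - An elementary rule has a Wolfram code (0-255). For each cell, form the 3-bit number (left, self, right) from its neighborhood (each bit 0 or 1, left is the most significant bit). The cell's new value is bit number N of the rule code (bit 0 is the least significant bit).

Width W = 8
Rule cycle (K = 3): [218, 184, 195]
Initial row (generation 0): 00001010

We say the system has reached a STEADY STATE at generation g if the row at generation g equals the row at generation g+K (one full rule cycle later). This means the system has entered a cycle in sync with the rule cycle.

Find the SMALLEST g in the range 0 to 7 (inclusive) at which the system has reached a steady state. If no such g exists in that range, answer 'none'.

Answer: 4

Derivation:
Gen 0: 00001010
Gen 1 (rule 218): 00010001
Gen 2 (rule 184): 00001000
Gen 3 (rule 195): 11110011
Gen 4 (rule 218): 11111111
Gen 5 (rule 184): 11111110
Gen 6 (rule 195): 01111110
Gen 7 (rule 218): 11111111
Gen 8 (rule 184): 11111110
Gen 9 (rule 195): 01111110
Gen 10 (rule 218): 11111111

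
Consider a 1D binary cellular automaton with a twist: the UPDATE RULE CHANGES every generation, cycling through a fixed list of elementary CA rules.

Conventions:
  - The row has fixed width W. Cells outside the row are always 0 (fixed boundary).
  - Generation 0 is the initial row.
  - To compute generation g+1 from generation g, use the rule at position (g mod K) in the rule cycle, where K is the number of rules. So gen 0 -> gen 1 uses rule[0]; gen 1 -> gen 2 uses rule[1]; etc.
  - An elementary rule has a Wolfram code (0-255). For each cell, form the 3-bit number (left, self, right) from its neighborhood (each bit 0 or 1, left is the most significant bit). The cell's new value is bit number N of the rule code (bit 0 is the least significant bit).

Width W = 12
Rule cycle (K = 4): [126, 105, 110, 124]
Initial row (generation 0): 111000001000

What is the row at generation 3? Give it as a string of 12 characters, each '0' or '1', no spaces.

Answer: 110111111111

Derivation:
Gen 0: 111000001000
Gen 1 (rule 126): 101100011100
Gen 2 (rule 105): 011101010101
Gen 3 (rule 110): 110111111111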